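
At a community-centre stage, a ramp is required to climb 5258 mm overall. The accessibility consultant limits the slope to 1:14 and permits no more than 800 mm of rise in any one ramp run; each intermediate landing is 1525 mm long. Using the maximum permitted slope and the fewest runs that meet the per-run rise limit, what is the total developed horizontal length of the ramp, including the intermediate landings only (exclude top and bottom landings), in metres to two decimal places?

5258 / 800 = 6.57, so 7 ramp runs are needed. That means 6 intermediate landings.
Horizontal run for 5258 mm of rise at 1:14 is 5258 × 14 = 73612 mm.
6 intermediate landings contribute 6 × 1525 = 9150 mm.
Total developed length = 73612 + 9150 = 82762 mm.
= 82.76 m.

82.76 m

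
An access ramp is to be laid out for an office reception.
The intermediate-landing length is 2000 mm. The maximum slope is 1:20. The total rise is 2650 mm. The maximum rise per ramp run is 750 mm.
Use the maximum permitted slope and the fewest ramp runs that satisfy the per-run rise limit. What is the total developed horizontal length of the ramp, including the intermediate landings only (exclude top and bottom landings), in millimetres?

2650 / 750 = 3.533 → round up to 4 ramp runs. That means 3 intermediate landings.
Ramp run (horizontal) at 1:20: 2650 × 20 = 53000 mm.
Intermediate landings: 3 × 2000 = 6000 mm.
Developed length = 53000 + 6000 = 59000 mm.

59000 mm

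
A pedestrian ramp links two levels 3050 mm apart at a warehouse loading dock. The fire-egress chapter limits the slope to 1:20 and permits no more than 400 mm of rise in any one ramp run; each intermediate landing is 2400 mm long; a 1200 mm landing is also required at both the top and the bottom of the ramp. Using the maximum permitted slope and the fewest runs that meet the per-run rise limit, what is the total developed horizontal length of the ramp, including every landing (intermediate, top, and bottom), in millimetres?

3050 / 400 = 7.625 → round up to 8 ramp runs. That means 7 intermediate landings.
Horizontal run for 3050 mm of rise at 1:20 is 3050 × 20 = 61000 mm.
Intermediate landings: 7 × 2400 = 16800 mm.
Top and bottom landings: 2 × 1200 = 2400 mm.
Total = 61000 + 16800 + 2400 = 80200 mm.

80200 mm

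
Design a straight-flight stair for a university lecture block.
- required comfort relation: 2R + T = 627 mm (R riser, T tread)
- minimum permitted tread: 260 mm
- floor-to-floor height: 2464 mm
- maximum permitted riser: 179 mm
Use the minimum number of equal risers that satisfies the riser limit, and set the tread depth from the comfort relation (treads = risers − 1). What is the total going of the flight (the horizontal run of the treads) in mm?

At most 179 each: 2464/179 = 13.77, giving 14 risers.
Riser R = 2464 / 14 = 176 mm, within the 179 mm limit.
T = 627 − 2·176 = 275 mm, which satisfies the 260 mm minimum.
Going = (14 − 1) × 275 = 3575 mm.

3575 mm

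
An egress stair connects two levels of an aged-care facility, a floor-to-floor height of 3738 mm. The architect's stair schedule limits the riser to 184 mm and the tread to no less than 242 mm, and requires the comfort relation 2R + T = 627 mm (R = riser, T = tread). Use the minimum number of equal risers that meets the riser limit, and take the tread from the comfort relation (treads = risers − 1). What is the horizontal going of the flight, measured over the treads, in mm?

3738 / 184 = 20.32, so 21 risers are needed.
Each riser is 3738/21 = 178 mm (≤ 184 mm).
From 2R + T = 627: T = 627 − 356 = 271 mm.
Treads = 21 − 1 = 20; going = 20 × 271 = 5420 mm.

5420 mm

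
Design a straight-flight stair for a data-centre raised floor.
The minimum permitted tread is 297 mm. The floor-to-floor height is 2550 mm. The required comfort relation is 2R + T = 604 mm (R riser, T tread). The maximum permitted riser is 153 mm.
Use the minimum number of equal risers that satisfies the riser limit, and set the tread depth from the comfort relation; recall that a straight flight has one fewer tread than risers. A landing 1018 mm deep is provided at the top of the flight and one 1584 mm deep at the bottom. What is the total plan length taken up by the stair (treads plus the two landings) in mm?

2550 / 153 = 16.67, so 17 risers are needed.
Riser R = 2550 / 17 = 150 mm, within the 153 mm limit.
T = 604 − 2·150 = 304 mm, which satisfies the 297 mm minimum.
Going = (17 − 1) × 304 = 4864 mm.
Enclosure = 4864 + 1018 + 1584 = 7466 mm.

7466 mm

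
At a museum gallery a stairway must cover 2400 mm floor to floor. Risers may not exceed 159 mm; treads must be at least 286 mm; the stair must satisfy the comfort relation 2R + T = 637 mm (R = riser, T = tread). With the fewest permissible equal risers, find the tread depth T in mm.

At most 159 each: 2400/159 = 15.09, giving 16 risers.
Each riser is 2400/16 = 150 mm (≤ 159 mm).
Tread T = 637 − 2 × 150 = 337 mm (≥ 286 mm).

337 mm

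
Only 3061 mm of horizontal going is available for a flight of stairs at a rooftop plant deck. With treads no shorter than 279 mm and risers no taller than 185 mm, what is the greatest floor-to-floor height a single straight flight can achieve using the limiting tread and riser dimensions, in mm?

3061 / 279 = 10.97, so 10 treads fit.
Risers = treads + 1 = 11.
Maximum height = 11 × 185 = 2035 mm.

2035 mm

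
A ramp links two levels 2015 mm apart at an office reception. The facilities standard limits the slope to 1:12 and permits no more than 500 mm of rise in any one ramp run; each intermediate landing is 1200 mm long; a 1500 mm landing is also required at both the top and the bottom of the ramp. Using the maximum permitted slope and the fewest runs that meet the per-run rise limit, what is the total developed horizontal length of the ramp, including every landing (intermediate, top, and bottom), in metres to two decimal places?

2015 / 500 = 4.03, so 5 ramp runs are needed. That means 4 intermediate landings.
Ramp run (horizontal) at 1:12: 2015 × 12 = 24180 mm.
Intermediate landings: 4 × 1200 = 4800 mm.
Top and bottom landings: 2 × 1500 = 3000 mm.
Total = 24180 + 4800 + 3000 = 31980 mm.
= 31.98 m.

31.98 m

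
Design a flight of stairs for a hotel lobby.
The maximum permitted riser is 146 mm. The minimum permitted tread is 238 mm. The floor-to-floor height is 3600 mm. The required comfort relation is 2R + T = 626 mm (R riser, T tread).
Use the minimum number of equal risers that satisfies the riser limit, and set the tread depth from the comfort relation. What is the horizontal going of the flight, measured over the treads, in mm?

8112 mm

3600 / 146 = 24.66, so 25 risers are needed.
Each riser is 3600/25 = 144 mm (≤ 146 mm).
From 2R + T = 626: T = 626 − 288 = 338 mm.
Treads = 25 − 1 = 24; going = 24 × 338 = 8112 mm.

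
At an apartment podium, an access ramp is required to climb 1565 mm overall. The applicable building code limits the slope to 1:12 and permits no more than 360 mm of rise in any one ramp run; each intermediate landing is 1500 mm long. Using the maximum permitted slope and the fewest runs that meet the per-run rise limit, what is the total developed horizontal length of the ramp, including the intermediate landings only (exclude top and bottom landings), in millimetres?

1565 / 360 = 4.35, so 5 ramp runs are needed. That means 4 intermediate landings.
Horizontal run for 1565 mm of rise at 1:12 is 1565 × 12 = 18780 mm.
4 intermediate landings contribute 4 × 1500 = 6000 mm.
Developed length = 18780 + 6000 = 24780 mm.

24780 mm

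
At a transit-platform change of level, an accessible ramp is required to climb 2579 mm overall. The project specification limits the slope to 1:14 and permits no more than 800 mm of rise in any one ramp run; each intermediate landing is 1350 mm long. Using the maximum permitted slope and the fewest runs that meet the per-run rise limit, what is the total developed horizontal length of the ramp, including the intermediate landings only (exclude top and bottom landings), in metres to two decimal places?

40.16 m

⌈2579/800⌉ = 4 ramp runs. That means 3 intermediate landings.
Horizontal run for 2579 mm of rise at 1:14 is 2579 × 14 = 36106 mm.
Intermediate landings: 3 × 1350 = 4050 mm.
Total developed length = 36106 + 4050 = 40156 mm.
= 40.16 m.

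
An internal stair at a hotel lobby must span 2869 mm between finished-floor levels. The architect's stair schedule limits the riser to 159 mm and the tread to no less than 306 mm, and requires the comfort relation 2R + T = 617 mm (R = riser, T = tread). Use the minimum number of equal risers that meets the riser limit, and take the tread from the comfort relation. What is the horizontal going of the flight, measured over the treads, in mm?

5670 mm

At most 159 each: 2869/159 = 18.04, giving 19 risers.
Riser R = 2869 / 19 = 151 mm, within the 159 mm limit.
T = 617 − 2·151 = 315 mm, which satisfies the 306 mm minimum.
19 risers give 18 treads; going = 18 × 315 = 5670 mm.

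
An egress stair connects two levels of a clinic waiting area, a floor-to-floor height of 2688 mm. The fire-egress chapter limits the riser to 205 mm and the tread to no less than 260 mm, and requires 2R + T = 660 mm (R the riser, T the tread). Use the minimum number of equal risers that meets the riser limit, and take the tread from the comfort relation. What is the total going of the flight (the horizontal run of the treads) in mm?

3588 mm

2688 / 205 = 13.11, so 14 risers are needed.
Each riser is 2688/14 = 192 mm (≤ 205 mm).
Tread T = 660 − 2 × 192 = 276 mm (≥ 260 mm).
Going = (14 − 1) × 276 = 3588 mm.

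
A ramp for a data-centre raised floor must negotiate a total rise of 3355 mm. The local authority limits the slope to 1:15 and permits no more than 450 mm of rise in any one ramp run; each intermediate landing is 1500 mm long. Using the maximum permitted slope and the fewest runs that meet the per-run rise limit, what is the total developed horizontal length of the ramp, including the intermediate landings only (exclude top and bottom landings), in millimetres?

60825 mm

3355 / 450 = 7.46, so 8 ramp runs are needed. That means 7 intermediate landings.
Horizontal run for 3355 mm of rise at 1:15 is 3355 × 15 = 50325 mm.
7 intermediate landings contribute 7 × 1500 = 10500 mm.
Total developed length = 50325 + 10500 = 60825 mm.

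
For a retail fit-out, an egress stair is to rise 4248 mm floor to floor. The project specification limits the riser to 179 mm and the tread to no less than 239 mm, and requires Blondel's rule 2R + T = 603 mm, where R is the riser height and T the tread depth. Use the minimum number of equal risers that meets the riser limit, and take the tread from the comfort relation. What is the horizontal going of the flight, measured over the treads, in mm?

4248 / 179 = 23.732 → round up to 24 risers.
Each riser is 4248/24 = 177 mm (≤ 179 mm).
Tread T = 603 − 2 × 177 = 249 mm (≥ 239 mm).
Going = (24 − 1) × 249 = 5727 mm.

5727 mm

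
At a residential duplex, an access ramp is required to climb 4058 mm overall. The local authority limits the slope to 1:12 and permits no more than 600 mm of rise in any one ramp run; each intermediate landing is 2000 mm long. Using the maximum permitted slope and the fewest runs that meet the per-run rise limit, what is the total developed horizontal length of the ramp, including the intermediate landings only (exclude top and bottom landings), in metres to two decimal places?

4058 / 600 = 6.76, so 7 ramp runs are needed. That means 6 intermediate landings.
Horizontal run for 4058 mm of rise at 1:12 is 4058 × 12 = 48696 mm.
6 intermediate landings contribute 6 × 2000 = 12000 mm.
Developed length = 48696 + 12000 = 60696 mm.
= 60.70 m.

60.70 m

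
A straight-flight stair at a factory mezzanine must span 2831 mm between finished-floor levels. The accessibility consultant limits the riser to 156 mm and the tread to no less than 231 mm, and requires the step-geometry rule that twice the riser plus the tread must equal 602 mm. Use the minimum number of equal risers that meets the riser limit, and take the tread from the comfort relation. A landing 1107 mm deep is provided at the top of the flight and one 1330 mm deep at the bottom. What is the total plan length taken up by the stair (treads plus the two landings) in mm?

2831 / 156 = 18.15, so 19 risers are needed.
Riser R = 2831 / 19 = 149 mm, within the 156 mm limit.
From 2R + T = 602: T = 602 − 298 = 304 mm.
Going = (19 − 1) × 304 = 5472 mm.
Enclosure = 5472 + 1107 + 1330 = 7909 mm.

7909 mm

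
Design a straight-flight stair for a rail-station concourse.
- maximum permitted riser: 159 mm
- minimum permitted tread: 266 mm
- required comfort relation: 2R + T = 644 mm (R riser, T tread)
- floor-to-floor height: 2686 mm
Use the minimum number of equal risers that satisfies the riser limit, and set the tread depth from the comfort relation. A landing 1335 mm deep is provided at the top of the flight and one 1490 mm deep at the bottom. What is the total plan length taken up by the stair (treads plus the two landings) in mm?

2686 / 159 = 16.89, so 17 risers are needed.
Riser R = 2686 / 17 = 158 mm, within the 159 mm limit.
Tread T = 644 − 2 × 158 = 328 mm (≥ 266 mm).
Treads = 17 − 1 = 16; going = 16 × 328 = 5248 mm.
Enclosure = 5248 + 1335 + 1490 = 8073 mm.

8073 mm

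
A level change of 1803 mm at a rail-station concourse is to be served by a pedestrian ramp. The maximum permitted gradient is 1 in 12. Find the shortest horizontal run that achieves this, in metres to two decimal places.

21.64 m

At 1:12 the run is 12 × 1803 = 21636 mm.
21636 mm = 21.64 m.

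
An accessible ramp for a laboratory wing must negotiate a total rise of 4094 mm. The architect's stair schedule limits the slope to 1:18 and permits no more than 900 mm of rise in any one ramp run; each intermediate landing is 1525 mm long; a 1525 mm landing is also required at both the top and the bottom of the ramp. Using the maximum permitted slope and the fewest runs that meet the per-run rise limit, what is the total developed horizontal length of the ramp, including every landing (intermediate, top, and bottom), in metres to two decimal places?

82.84 m

At most 900 each: 4094/900 = 4.55, giving 5 ramp runs. That means 4 intermediate landings.
Horizontal run for 4094 mm of rise at 1:18 is 4094 × 18 = 73692 mm.
Intermediate landings: 4 × 1525 = 6100 mm.
Top and bottom landings: 2 × 1525 = 3050 mm.
Total = 73692 + 6100 + 3050 = 82842 mm.
= 82.84 m.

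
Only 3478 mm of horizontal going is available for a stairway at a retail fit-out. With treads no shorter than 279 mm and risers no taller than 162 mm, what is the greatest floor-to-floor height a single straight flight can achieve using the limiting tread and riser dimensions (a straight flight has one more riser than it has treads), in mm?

Treads that fit: ⌊3478 / 279⌋ = 12.
Risers = treads + 1 = 13.
Maximum height = 13 × 162 = 2106 mm.

2106 mm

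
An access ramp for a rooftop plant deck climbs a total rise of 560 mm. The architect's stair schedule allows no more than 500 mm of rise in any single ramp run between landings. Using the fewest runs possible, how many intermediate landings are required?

1 intermediate landings

560 / 500 = 1.12, so 2 ramp runs are needed.
2 runs are separated by 1 intermediate landings.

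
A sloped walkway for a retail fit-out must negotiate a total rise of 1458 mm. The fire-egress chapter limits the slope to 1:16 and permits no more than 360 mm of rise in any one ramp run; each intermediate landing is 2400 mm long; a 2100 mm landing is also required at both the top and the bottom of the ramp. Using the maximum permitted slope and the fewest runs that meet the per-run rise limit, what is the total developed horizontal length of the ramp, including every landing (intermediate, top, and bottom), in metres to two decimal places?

37.13 m

1458 / 360 = 4.050 → round up to 5 ramp runs. That means 4 intermediate landings.
Ramp run (horizontal) at 1:16: 1458 × 16 = 23328 mm.
Intermediate landings: 4 × 2400 = 9600 mm.
Top and bottom landings: 2 × 2100 = 4200 mm.
Total = 23328 + 9600 + 4200 = 37128 mm.
= 37.13 m.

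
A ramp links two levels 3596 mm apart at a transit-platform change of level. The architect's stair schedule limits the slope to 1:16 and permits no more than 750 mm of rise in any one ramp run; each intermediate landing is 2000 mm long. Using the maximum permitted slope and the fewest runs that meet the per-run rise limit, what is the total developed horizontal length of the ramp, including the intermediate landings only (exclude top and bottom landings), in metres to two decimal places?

3596 / 750 = 4.79, so 5 ramp runs are needed. That means 4 intermediate landings.
Horizontal run for 3596 mm of rise at 1:16 is 3596 × 16 = 57536 mm.
4 intermediate landings contribute 4 × 2000 = 8000 mm.
Developed length = 57536 + 8000 = 65536 mm.
= 65.54 m.

65.54 m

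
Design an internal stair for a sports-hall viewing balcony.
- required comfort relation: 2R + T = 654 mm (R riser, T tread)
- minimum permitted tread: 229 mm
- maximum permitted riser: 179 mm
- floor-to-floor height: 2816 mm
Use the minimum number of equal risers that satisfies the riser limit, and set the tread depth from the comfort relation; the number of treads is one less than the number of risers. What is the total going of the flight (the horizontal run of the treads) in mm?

At most 179 each: 2816/179 = 15.73, giving 16 risers.
Riser R = 2816 / 16 = 176 mm, within the 179 mm limit.
Tread T = 654 − 2 × 176 = 302 mm (≥ 229 mm).
16 risers give 15 treads; going = 15 × 302 = 4530 mm.

4530 mm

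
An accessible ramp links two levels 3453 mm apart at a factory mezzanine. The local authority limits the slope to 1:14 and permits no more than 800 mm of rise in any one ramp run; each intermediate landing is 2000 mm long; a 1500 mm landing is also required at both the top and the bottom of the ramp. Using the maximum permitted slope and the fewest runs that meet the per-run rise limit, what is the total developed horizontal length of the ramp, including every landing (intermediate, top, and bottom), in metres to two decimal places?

⌈3453/800⌉ = 5 ramp runs. That means 4 intermediate landings.
Ramp run (horizontal) at 1:14: 3453 × 14 = 48342 mm.
4 intermediate landings contribute 4 × 2000 = 8000 mm.
Top and bottom landings: 2 × 1500 = 3000 mm.
Total = 48342 + 8000 + 3000 = 59342 mm.
= 59.34 m.

59.34 m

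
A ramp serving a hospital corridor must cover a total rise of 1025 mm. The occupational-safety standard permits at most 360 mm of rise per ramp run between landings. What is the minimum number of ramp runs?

⌈1025/360⌉ = 3 ramp runs.

3 runs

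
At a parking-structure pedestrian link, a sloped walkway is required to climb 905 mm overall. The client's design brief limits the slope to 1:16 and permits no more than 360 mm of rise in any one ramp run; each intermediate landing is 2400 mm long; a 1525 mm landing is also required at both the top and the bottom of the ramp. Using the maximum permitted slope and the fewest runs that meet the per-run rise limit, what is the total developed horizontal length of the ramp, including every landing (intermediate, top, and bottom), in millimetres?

905 / 360 = 2.514 → round up to 3 ramp runs. That means 2 intermediate landings.
Ramp run (horizontal) at 1:16: 905 × 16 = 14480 mm.
Intermediate landings: 2 × 2400 = 4800 mm.
Top and bottom landings: 2 × 1525 = 3050 mm.
Total = 14480 + 4800 + 3050 = 22330 mm.

22330 mm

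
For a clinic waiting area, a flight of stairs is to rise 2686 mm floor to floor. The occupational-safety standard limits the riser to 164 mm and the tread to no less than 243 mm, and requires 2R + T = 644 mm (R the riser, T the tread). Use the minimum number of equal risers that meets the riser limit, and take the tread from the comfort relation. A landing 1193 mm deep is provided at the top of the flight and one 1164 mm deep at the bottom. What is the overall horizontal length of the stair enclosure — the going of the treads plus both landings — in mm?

7605 mm

2686 / 164 = 16.378 → round up to 17 risers.
Each riser is 2686/17 = 158 mm (≤ 164 mm).
From 2R + T = 644: T = 644 − 316 = 328 mm.
17 risers give 16 treads; going = 16 × 328 = 5248 mm.
Enclosure = 5248 + 1193 + 1164 = 7605 mm.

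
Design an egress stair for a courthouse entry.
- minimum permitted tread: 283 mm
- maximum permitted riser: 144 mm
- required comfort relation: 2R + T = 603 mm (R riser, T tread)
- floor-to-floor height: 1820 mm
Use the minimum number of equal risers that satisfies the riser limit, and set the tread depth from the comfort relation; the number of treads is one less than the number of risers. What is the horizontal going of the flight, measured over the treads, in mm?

3876 mm

1820 / 144 = 12.639 → round up to 13 risers.
Riser R = 1820 / 13 = 140 mm, within the 144 mm limit.
T = 603 − 2·140 = 323 mm, which satisfies the 283 mm minimum.
Going = (13 − 1) × 323 = 3876 mm.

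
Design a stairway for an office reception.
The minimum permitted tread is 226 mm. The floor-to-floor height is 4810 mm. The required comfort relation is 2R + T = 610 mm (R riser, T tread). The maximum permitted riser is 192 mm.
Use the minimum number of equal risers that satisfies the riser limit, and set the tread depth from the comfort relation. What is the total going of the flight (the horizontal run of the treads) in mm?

6000 mm

4810 / 192 = 25.052 → round up to 26 risers.
Riser R = 4810 / 26 = 185 mm, within the 192 mm limit.
T = 610 − 2·185 = 240 mm, which satisfies the 226 mm minimum.
26 risers give 25 treads; going = 25 × 240 = 6000 mm.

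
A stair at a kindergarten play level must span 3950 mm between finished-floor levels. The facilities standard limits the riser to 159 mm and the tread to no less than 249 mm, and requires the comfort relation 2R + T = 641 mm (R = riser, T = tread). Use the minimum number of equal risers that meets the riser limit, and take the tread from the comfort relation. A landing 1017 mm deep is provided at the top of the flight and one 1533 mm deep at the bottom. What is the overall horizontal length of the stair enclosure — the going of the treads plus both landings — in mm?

10350 mm

At most 159 each: 3950/159 = 24.84, giving 25 risers.
Each riser is 3950/25 = 158 mm (≤ 159 mm).
Tread T = 641 − 2 × 158 = 325 mm (≥ 249 mm).
25 risers give 24 treads; going = 24 × 325 = 7800 mm.
Add landings: 7800 + 1017 + 1533 = 10350 mm.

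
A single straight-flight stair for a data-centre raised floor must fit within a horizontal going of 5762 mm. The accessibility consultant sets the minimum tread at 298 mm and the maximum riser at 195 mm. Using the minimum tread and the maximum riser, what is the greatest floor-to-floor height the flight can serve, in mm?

5762 / 298 = 19.34, so 19 treads fit.
Risers = treads + 1 = 20.
Maximum height = 20 × 195 = 3900 mm.

3900 mm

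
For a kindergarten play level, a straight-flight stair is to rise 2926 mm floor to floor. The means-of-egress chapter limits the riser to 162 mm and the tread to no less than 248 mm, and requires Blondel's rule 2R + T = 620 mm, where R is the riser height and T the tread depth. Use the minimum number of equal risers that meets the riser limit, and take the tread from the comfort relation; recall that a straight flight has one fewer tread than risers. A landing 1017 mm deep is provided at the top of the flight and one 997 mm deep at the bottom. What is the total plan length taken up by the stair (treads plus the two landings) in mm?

2926 / 162 = 18.062 → round up to 19 risers.
R = 2926 ÷ 19 = 154 mm.
From 2R + T = 620: T = 620 − 308 = 312 mm.
Going = (19 − 1) × 312 = 5616 mm.
Add landings: 5616 + 1017 + 997 = 7630 mm.

7630 mm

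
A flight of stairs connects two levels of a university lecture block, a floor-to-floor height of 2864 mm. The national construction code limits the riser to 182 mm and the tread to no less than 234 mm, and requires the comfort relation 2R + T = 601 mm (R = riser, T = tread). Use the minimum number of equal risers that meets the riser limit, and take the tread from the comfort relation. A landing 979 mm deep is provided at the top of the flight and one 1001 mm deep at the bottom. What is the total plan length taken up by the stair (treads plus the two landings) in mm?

At most 182 each: 2864/182 = 15.74, giving 16 risers.
Riser R = 2864 / 16 = 179 mm, within the 182 mm limit.
Tread T = 601 − 2 × 179 = 243 mm (≥ 234 mm).
16 risers give 15 treads; going = 15 × 243 = 3645 mm.
Enclosure = 3645 + 979 + 1001 = 5625 mm.

5625 mm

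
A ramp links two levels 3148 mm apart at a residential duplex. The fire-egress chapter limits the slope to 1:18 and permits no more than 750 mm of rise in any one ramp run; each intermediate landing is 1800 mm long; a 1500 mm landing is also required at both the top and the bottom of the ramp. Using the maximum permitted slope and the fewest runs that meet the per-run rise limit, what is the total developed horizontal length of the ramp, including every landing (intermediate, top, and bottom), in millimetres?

At most 750 each: 3148/750 = 4.20, giving 5 ramp runs. That means 4 intermediate landings.
Horizontal run for 3148 mm of rise at 1:18 is 3148 × 18 = 56664 mm.
Intermediate landings: 4 × 1800 = 7200 mm.
Top and bottom landings: 2 × 1500 = 3000 mm.
Total = 56664 + 7200 + 3000 = 66864 mm.

66864 mm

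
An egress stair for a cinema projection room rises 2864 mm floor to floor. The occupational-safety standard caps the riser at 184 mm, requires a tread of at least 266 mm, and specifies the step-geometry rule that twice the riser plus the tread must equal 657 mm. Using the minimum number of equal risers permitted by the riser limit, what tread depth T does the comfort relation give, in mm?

2864 / 184 = 15.565 → round up to 16 risers.
R = 2864 ÷ 16 = 179 mm.
Tread T = 657 − 2 × 179 = 299 mm (≥ 266 mm).

299 mm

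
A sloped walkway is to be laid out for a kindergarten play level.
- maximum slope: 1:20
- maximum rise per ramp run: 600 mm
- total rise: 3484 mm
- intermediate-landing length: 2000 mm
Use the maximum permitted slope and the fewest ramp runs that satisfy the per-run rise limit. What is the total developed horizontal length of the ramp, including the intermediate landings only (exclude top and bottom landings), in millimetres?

⌈3484/600⌉ = 6 ramp runs. That means 5 intermediate landings.
Horizontal run for 3484 mm of rise at 1:20 is 3484 × 20 = 69680 mm.
Intermediate landings: 5 × 2000 = 10000 mm.
Developed length = 69680 + 10000 = 79680 mm.

79680 mm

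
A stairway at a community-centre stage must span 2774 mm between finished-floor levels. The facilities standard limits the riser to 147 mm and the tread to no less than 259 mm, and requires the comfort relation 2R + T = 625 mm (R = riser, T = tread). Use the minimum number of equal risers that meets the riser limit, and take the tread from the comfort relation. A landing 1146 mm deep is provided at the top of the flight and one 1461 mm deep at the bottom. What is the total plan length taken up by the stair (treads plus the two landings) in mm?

At most 147 each: 2774/147 = 18.87, giving 19 risers.
Each riser is 2774/19 = 146 mm (≤ 147 mm).
From 2R + T = 625: T = 625 − 292 = 333 mm.
Treads = 19 − 1 = 18; going = 18 × 333 = 5994 mm.
Add landings: 5994 + 1146 + 1461 = 8601 mm.

8601 mm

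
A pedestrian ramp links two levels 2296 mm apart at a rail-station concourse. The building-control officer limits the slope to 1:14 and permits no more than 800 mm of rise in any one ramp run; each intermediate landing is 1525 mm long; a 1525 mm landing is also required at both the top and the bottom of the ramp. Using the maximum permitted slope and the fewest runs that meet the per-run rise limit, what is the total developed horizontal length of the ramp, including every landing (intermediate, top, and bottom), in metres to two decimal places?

38.24 m

⌈2296/800⌉ = 3 ramp runs. That means 2 intermediate landings.
Horizontal run for 2296 mm of rise at 1:14 is 2296 × 14 = 32144 mm.
2 intermediate landings contribute 2 × 1525 = 3050 mm.
Top and bottom landings: 2 × 1525 = 3050 mm.
Total = 32144 + 3050 + 3050 = 38244 mm.
= 38.24 m.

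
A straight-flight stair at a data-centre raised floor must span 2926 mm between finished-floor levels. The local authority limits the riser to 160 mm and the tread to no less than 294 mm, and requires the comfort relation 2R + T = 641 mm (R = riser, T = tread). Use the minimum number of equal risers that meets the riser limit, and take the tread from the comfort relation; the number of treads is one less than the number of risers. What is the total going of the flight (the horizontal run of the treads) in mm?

5994 mm

2926 / 160 = 18.29, so 19 risers are needed.
Each riser is 2926/19 = 154 mm (≤ 160 mm).
Tread T = 641 − 2 × 154 = 333 mm (≥ 294 mm).
19 risers give 18 treads; going = 18 × 333 = 5994 mm.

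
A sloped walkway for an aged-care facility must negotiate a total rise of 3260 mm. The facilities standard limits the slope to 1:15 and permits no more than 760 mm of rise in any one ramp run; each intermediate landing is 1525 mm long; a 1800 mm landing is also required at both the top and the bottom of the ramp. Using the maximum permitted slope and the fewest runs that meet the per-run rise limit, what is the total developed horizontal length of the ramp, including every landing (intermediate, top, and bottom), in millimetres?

58600 mm

3260 / 760 = 4.289 → round up to 5 ramp runs. That means 4 intermediate landings.
Horizontal run for 3260 mm of rise at 1:15 is 3260 × 15 = 48900 mm.
4 intermediate landings contribute 4 × 1525 = 6100 mm.
Top and bottom landings: 2 × 1800 = 3600 mm.
Total = 48900 + 6100 + 3600 = 58600 mm.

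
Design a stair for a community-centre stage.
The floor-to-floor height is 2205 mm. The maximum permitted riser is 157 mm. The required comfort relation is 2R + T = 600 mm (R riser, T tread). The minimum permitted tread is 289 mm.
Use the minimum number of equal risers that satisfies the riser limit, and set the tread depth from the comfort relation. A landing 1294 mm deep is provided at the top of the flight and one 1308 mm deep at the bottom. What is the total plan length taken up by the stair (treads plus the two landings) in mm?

2205 / 157 = 14.04, so 15 risers are needed.
Riser R = 2205 / 15 = 147 mm, within the 157 mm limit.
From 2R + T = 600: T = 600 − 294 = 306 mm.
Going = (15 − 1) × 306 = 4284 mm.
Enclosure = 4284 + 1294 + 1308 = 6886 mm.

6886 mm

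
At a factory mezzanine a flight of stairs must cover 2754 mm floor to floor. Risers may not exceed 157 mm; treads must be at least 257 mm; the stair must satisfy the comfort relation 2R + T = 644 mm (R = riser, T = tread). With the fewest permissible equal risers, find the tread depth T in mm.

2754 / 157 = 17.541 → round up to 18 risers.
R = 2754 ÷ 18 = 153 mm.
From 2R + T = 644: T = 644 − 306 = 338 mm.

338 mm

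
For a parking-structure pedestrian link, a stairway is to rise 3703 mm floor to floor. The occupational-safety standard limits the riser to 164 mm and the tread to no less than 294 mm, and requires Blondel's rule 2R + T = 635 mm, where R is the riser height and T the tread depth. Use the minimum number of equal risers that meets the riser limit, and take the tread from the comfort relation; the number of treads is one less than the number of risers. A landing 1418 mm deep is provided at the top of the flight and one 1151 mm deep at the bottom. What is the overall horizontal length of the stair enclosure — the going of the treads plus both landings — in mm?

⌈3703/164⌉ = 23 risers.
Each riser is 3703/23 = 161 mm (≤ 164 mm).
T = 635 − 2·161 = 313 mm, which satisfies the 294 mm minimum.
Treads = 23 − 1 = 22; going = 22 × 313 = 6886 mm.
Add landings: 6886 + 1418 + 1151 = 9455 mm.

9455 mm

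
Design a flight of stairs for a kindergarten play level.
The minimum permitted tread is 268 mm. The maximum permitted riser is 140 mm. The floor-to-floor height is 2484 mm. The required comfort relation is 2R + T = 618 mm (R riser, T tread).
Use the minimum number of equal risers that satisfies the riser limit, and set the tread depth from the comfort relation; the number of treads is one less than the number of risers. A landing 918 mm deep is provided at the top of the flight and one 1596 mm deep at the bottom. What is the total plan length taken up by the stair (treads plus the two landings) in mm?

8328 mm

2484 / 140 = 17.74, so 18 risers are needed.
R = 2484 ÷ 18 = 138 mm.
T = 618 − 2·138 = 342 mm, which satisfies the 268 mm minimum.
Treads = 18 − 1 = 17; going = 17 × 342 = 5814 mm.
Add landings: 5814 + 918 + 1596 = 8328 mm.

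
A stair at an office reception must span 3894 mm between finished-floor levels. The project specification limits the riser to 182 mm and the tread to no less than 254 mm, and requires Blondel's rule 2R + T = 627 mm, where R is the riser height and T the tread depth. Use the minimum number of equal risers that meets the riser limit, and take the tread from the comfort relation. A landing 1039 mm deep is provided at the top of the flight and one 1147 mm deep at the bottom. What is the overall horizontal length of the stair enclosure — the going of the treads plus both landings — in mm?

7919 mm

3894 / 182 = 21.40, so 22 risers are needed.
Each riser is 3894/22 = 177 mm (≤ 182 mm).
Tread T = 627 − 2 × 177 = 273 mm (≥ 254 mm).
22 risers give 21 treads; going = 21 × 273 = 5733 mm.
Add landings: 5733 + 1039 + 1147 = 7919 mm.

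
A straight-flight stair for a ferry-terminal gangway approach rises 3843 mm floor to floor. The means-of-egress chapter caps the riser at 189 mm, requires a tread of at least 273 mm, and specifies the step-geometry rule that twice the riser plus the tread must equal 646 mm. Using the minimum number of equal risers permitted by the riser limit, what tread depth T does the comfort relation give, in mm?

280 mm

3843 / 189 = 20.33, so 21 risers are needed.
R = 3843 ÷ 21 = 183 mm.
From 2R + T = 646: T = 646 − 366 = 280 mm.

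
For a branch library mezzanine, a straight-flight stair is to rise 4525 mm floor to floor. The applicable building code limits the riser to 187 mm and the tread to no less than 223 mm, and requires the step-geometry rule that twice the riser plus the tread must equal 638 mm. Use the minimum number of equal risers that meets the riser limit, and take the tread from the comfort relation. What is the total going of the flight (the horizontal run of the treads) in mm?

6624 mm

4525 / 187 = 24.20, so 25 risers are needed.
Riser R = 4525 / 25 = 181 mm, within the 187 mm limit.
T = 638 − 2·181 = 276 mm, which satisfies the 223 mm minimum.
25 risers give 24 treads; going = 24 × 276 = 6624 mm.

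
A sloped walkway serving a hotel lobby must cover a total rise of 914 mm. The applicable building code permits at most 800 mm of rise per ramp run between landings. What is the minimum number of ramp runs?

2 runs

At most 800 each: 914/800 = 1.14, giving 2 ramp runs.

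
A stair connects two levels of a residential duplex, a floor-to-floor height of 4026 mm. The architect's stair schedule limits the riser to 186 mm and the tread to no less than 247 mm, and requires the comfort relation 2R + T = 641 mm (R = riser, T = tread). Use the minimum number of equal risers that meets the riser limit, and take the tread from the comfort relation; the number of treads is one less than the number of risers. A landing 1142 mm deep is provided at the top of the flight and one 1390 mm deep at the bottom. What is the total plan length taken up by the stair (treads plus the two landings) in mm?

4026 / 186 = 21.645 → round up to 22 risers.
Each riser is 4026/22 = 183 mm (≤ 186 mm).
From 2R + T = 641: T = 641 − 366 = 275 mm.
22 risers give 21 treads; going = 21 × 275 = 5775 mm.
Enclosure = 5775 + 1142 + 1390 = 8307 mm.

8307 mm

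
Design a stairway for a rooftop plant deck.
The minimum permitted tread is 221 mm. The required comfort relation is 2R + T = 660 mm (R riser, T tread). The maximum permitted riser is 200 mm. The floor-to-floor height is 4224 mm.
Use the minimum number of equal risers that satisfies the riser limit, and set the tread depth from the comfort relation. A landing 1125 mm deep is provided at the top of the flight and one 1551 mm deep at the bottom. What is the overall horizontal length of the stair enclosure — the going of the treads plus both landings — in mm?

8472 mm

4224 / 200 = 21.12, so 22 risers are needed.
Each riser is 4224/22 = 192 mm (≤ 200 mm).
Tread T = 660 − 2 × 192 = 276 mm (≥ 221 mm).
Treads = 22 − 1 = 21; going = 21 × 276 = 5796 mm.
Enclosure = 5796 + 1125 + 1551 = 8472 mm.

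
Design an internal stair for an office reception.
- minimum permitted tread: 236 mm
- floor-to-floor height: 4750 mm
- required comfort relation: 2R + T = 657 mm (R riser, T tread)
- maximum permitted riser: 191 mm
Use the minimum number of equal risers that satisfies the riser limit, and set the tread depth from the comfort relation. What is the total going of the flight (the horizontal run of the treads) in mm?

At most 191 each: 4750/191 = 24.87, giving 25 risers.
R = 4750 ÷ 25 = 190 mm.
Tread T = 657 − 2 × 190 = 277 mm (≥ 236 mm).
Going = (25 − 1) × 277 = 6648 mm.

6648 mm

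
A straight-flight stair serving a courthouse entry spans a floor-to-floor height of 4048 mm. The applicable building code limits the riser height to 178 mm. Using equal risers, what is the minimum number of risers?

4048 / 178 = 22.742 → round up to 23 risers.

23 risers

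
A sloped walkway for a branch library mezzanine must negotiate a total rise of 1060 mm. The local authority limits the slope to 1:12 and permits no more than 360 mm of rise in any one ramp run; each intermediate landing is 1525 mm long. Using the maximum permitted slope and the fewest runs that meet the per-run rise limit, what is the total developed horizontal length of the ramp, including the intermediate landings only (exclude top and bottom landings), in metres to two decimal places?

15.77 m

1060 / 360 = 2.94, so 3 ramp runs are needed. That means 2 intermediate landings.
Horizontal run for 1060 mm of rise at 1:12 is 1060 × 12 = 12720 mm.
2 intermediate landings contribute 2 × 1525 = 3050 mm.
Developed length = 12720 + 3050 = 15770 mm.
= 15.77 m.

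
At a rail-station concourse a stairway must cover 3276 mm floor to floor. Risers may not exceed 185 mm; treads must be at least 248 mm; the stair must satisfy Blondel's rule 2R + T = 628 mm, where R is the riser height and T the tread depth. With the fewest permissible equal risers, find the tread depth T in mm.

264 mm

3276 / 185 = 17.708 → round up to 18 risers.
Riser R = 3276 / 18 = 182 mm, within the 185 mm limit.
T = 628 − 2·182 = 264 mm, which satisfies the 248 mm minimum.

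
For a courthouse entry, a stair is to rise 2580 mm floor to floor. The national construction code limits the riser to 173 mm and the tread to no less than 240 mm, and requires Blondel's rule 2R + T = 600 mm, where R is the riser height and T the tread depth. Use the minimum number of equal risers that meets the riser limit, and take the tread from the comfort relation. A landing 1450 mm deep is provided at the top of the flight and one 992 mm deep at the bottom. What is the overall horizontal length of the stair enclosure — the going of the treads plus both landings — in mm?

2580 / 173 = 14.913 → round up to 15 risers.
R = 2580 ÷ 15 = 172 mm.
From 2R + T = 600: T = 600 − 344 = 256 mm.
Treads = 15 − 1 = 14; going = 14 × 256 = 3584 mm.
Enclosure = 3584 + 1450 + 992 = 6026 mm.

6026 mm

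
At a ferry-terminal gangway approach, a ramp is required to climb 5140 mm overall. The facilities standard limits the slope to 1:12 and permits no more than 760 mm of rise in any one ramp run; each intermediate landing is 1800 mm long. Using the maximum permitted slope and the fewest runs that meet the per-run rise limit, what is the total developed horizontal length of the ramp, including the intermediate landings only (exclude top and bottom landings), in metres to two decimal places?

72.48 m

5140 / 760 = 6.763 → round up to 7 ramp runs. That means 6 intermediate landings.
Horizontal run for 5140 mm of rise at 1:12 is 5140 × 12 = 61680 mm.
6 intermediate landings contribute 6 × 1800 = 10800 mm.
Total developed length = 61680 + 10800 = 72480 mm.
= 72.48 m.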